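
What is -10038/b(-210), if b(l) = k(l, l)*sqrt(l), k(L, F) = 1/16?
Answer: 3824*I*sqrt(210)/5 ≈ 11083.0*I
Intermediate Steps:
k(L, F) = 1/16
b(l) = sqrt(l)/16
-10038/b(-210) = -10038*(-8*I*sqrt(210)/105) = -(-3824)*I*sqrt(210)/5 = 3824*I*sqrt(210)/5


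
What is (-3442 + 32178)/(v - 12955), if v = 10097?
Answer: -14368/1429 ≈ -10.055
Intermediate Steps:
(-3442 + 32178)/(v - 12955) = (-3442 + 32178)/(10097 - 12955) = 28736/(-2858) = 28736*(-1/2858) = -14368/1429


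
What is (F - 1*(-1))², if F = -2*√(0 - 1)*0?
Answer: 1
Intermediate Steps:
F = 0 (F = -2*I*0 = 0)
(F - 1*(-1))² = (0 - 1*(-1))² = (0 + 1)² = 1² = 1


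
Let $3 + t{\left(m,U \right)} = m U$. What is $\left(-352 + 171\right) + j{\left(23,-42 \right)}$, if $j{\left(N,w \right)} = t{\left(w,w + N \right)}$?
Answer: $614$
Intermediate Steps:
$t{\left(m,U \right)} = -3 + U m$ ($t{\left(m,U \right)} = -3 + m U = -3 + U m$)
$j{\left(N,w \right)} = -3 + w \left(N + w\right)$ ($j{\left(N,w \right)} = -3 + \left(w + N\right) w = -3 + \left(N + w\right) w = -3 + w \left(N + w\right)$)
$\left(-352 + 171\right) + j{\left(23,-42 \right)} = \left(-352 + 171\right) - \left(3 + 42 \left(23 - 42\right)\right) = -181 - -795 = -181 + \left(-3 + 798\right) = -181 + 795 = 614$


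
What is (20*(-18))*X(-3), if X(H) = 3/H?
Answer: 360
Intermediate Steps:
(20*(-18))*X(-3) = (20*(-18))*(3/(-3)) = -1080*(-1)/3 = -360*(-1) = 360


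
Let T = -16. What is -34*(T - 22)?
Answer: 1292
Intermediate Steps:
-34*(T - 22) = -34*(-16 - 22) = -34*(-38) = 1292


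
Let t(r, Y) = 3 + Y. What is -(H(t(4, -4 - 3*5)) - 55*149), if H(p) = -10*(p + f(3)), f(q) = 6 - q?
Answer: 8065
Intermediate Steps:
H(p) = -30 - 10*p (H(p) = -10*(p + (6 - 1*3)) = -10*(p + (6 - 3)) = -10*(p + 3) = -10*(3 + p) = -30 - 10*p)
-(H(t(4, -4 - 3*5)) - 55*149) = -((-30 - 10*(3 + (-4 - 3*5))) - 55*149) = -((-30 - 10*(3 + (-4 - 15))) - 8195) = -((-30 - 10*(3 - 19)) - 8195) = -((-30 - 10*(-16)) - 8195) = -((-30 + 160) - 8195) = -(130 - 8195) = -1*(-8065) = 8065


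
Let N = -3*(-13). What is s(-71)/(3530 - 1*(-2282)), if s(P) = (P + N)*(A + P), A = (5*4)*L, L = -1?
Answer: 728/1453 ≈ 0.50103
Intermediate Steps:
N = 39
A = -20 (A = (5*4)*(-1) = 20*(-1) = -20)
s(P) = (-20 + P)*(39 + P) (s(P) = (P + 39)*(-20 + P) = (39 + P)*(-20 + P) = (-20 + P)*(39 + P))
s(-71)/(3530 - 1*(-2282)) = (-780 + (-71)**2 + 19*(-71))/(3530 - 1*(-2282)) = (-780 + 5041 - 1349)/(3530 + 2282) = 2912/5812 = 2912*(1/5812) = 728/1453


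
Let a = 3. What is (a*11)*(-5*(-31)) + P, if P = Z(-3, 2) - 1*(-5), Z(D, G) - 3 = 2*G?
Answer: 5127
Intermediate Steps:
Z(D, G) = 3 + 2*G
P = 12 (P = (3 + 2*2) - 1*(-5) = (3 + 4) + 5 = 7 + 5 = 12)
(a*11)*(-5*(-31)) + P = (3*11)*(-5*(-31)) + 12 = 33*155 + 12 = 5115 + 12 = 5127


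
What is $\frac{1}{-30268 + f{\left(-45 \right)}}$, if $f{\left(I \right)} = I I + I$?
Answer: $- \frac{1}{28288} \approx -3.5351 \cdot 10^{-5}$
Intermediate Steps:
$f{\left(I \right)} = I + I^{2}$ ($f{\left(I \right)} = I^{2} + I = I + I^{2}$)
$\frac{1}{-30268 + f{\left(-45 \right)}} = \frac{1}{-30268 - 45 \left(1 - 45\right)} = \frac{1}{-30268 - -1980} = \frac{1}{-30268 + 1980} = \frac{1}{-28288} = - \frac{1}{28288}$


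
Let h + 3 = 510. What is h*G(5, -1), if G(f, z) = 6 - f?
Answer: 507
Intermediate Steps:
h = 507 (h = -3 + 510 = 507)
h*G(5, -1) = 507*(6 - 1*5) = 507*(6 - 5) = 507*1 = 507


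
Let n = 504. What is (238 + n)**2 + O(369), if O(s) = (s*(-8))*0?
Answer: 550564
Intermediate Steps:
O(s) = 0 (O(s) = -8*s*0 = 0)
(238 + n)**2 + O(369) = (238 + 504)**2 + 0 = 742**2 + 0 = 550564 + 0 = 550564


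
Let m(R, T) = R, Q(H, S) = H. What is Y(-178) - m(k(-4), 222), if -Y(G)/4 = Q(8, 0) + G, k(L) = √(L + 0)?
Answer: 680 - 2*I ≈ 680.0 - 2.0*I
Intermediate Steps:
k(L) = √L
Y(G) = -32 - 4*G (Y(G) = -4*(8 + G) = -32 - 4*G)
Y(-178) - m(k(-4), 222) = (-32 - 4*(-178)) - √(-4) = (-32 + 712) - 2*I = 680 - 2*I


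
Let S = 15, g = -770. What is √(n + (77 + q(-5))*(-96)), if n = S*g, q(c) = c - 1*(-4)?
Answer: 3*I*√2094 ≈ 137.28*I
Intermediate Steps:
q(c) = 4 + c (q(c) = c + 4 = 4 + c)
n = -11550 (n = 15*(-770) = -11550)
√(n + (77 + q(-5))*(-96)) = √(-11550 + (77 + (4 - 5))*(-96)) = √(-11550 + (77 - 1)*(-96)) = √(-11550 + 76*(-96)) = √(-11550 - 7296) = √(-18846) = 3*I*√2094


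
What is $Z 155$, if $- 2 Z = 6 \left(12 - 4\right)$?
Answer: $-3720$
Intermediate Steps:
$Z = -24$ ($Z = - \frac{6 \left(12 - 4\right)}{2} = - \frac{6 \cdot 8}{2} = \left(- \frac{1}{2}\right) 48 = -24$)
$Z 155 = \left(-24\right) 155 = -3720$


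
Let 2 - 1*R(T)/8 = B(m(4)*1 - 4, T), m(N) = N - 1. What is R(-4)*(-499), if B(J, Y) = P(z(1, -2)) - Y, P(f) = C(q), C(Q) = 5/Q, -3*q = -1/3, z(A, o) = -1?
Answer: 187624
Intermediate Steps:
m(N) = -1 + N
q = ⅑ (q = -(-1)/(3*3) = -⅓*(-⅓) = ⅑ ≈ 0.11111)
P(f) = 45 (P(f) = 5/(⅑) = 5*9 = 45)
B(J, Y) = 45 - Y
R(T) = -344 + 8*T (R(T) = 16 - 8*(45 - T) = 16 + (-360 + 8*T) = -344 + 8*T)
R(-4)*(-499) = (-344 + 8*(-4))*(-499) = (-344 - 32)*(-499) = -376*(-499) = 187624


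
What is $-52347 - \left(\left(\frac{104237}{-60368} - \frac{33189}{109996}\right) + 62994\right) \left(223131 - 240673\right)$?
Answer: $\frac{2673888584727065}{2419912} \approx 1.105 \cdot 10^{9}$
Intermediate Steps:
$-52347 - \left(\left(\frac{104237}{-60368} - \frac{33189}{109996}\right) + 62994\right) \left(223131 - 240673\right) = -52347 - \left(\left(104237 \left(- \frac{1}{60368}\right) - \frac{33189}{109996}\right) + 62994\right) \left(-17542\right) = -52347 - \left(\left(- \frac{14891}{8624} - \frac{33189}{109996}\right) + 62994\right) \left(-17542\right) = -52347 - \left(- \frac{481043093}{237151376} + 62994\right) \left(-17542\right) = -52347 - \frac{14938632736651}{237151376} \left(-17542\right) = -52347 - - \frac{2674015259860529}{2419912} = -52347 + \frac{2674015259860529}{2419912} = \frac{2673888584727065}{2419912}$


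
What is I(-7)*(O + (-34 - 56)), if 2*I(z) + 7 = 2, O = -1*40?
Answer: 325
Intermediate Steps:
O = -40
I(z) = -5/2 (I(z) = -7/2 + (½)*2 = -7/2 + 1 = -5/2)
I(-7)*(O + (-34 - 56)) = -5*(-40 + (-34 - 56))/2 = -5*(-40 - 90)/2 = -5/2*(-130) = 325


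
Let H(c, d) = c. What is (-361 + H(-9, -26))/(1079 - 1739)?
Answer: 37/66 ≈ 0.56061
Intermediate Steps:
(-361 + H(-9, -26))/(1079 - 1739) = (-361 - 9)/(1079 - 1739) = -370/(-660) = -370*(-1/660) = 37/66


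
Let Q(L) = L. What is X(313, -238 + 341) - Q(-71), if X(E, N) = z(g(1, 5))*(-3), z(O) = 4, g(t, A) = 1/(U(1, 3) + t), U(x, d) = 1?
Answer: 59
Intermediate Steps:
g(t, A) = 1/(1 + t)
X(E, N) = -12 (X(E, N) = 4*(-3) = -12)
X(313, -238 + 341) - Q(-71) = -12 - 1*(-71) = -12 + 71 = 59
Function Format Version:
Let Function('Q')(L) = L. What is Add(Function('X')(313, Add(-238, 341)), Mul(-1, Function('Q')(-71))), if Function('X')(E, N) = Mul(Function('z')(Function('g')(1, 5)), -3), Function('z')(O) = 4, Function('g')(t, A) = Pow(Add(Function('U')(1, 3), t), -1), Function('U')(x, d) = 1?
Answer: 59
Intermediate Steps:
Function('g')(t, A) = Pow(Add(1, t), -1)
Function('X')(E, N) = -12 (Function('X')(E, N) = Mul(4, -3) = -12)
Add(Function('X')(313, Add(-238, 341)), Mul(-1, Function('Q')(-71))) = Add(-12, Mul(-1, -71)) = Add(-12, 71) = 59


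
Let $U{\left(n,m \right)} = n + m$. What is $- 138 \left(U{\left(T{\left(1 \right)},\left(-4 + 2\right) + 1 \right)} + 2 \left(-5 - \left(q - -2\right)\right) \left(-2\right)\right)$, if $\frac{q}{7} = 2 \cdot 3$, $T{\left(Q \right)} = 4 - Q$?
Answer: $-27324$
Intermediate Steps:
$q = 42$ ($q = 7 \cdot 2 \cdot 3 = 7 \cdot 6 = 42$)
$U{\left(n,m \right)} = m + n$
$- 138 \left(U{\left(T{\left(1 \right)},\left(-4 + 2\right) + 1 \right)} + 2 \left(-5 - \left(q - -2\right)\right) \left(-2\right)\right) = - 138 \left(\left(\left(\left(-4 + 2\right) + 1\right) + \left(4 - 1\right)\right) + 2 \left(-5 - \left(42 - -2\right)\right) \left(-2\right)\right) = - 138 \left(\left(\left(-2 + 1\right) + \left(4 - 1\right)\right) + 2 \left(-5 - \left(42 + 2\right)\right) \left(-2\right)\right) = - 138 \left(\left(-1 + 3\right) + 2 \left(-5 - 44\right) \left(-2\right)\right) = - 138 \left(2 + 2 \left(-5 - 44\right) \left(-2\right)\right) = - 138 \left(2 + 2 \left(-49\right) \left(-2\right)\right) = - 138 \left(2 - -196\right) = - 138 \left(2 + 196\right) = \left(-138\right) 198 = -27324$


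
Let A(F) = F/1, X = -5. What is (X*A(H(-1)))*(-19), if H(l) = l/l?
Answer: 95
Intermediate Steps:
H(l) = 1
A(F) = F (A(F) = F*1 = F)
(X*A(H(-1)))*(-19) = -5*1*(-19) = -5*(-19) = 95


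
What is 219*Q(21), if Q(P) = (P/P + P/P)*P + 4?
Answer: 10074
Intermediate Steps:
Q(P) = 4 + 2*P (Q(P) = (1 + 1)*P + 4 = 2*P + 4 = 4 + 2*P)
219*Q(21) = 219*(4 + 2*21) = 219*(4 + 42) = 219*46 = 10074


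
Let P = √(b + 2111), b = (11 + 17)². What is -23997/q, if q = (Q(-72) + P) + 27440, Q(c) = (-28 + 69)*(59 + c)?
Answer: -215229093/241327918 + 7999*√2895/241327918 ≈ -0.89007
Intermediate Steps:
Q(c) = 2419 + 41*c (Q(c) = 41*(59 + c) = 2419 + 41*c)
b = 784 (b = 28² = 784)
P = √2895 (P = √(784 + 2111) = √2895 ≈ 53.805)
q = 26907 + √2895 (q = ((2419 + 41*(-72)) + √2895) + 27440 = ((2419 - 2952) + √2895) + 27440 = (-533 + √2895) + 27440 = 26907 + √2895 ≈ 26961.)
-23997/q = -23997/(26907 + √2895)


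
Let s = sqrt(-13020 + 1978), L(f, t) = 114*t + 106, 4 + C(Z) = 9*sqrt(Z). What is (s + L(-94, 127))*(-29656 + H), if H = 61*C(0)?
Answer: -436061600 - 29900*I*sqrt(11042) ≈ -4.3606e+8 - 3.1419e+6*I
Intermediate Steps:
C(Z) = -4 + 9*sqrt(Z)
L(f, t) = 106 + 114*t
H = -244 (H = 61*(-4 + 9*sqrt(0)) = 61*(-4 + 9*0) = 61*(-4 + 0) = 61*(-4) = -244)
s = I*sqrt(11042) (s = sqrt(-11042) = I*sqrt(11042) ≈ 105.08*I)
(s + L(-94, 127))*(-29656 + H) = (I*sqrt(11042) + (106 + 114*127))*(-29656 - 244) = (I*sqrt(11042) + (106 + 14478))*(-29900) = (I*sqrt(11042) + 14584)*(-29900) = (14584 + I*sqrt(11042))*(-29900) = -436061600 - 29900*I*sqrt(11042)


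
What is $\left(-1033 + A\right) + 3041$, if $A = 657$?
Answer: $2665$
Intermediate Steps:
$\left(-1033 + A\right) + 3041 = \left(-1033 + 657\right) + 3041 = -376 + 3041 = 2665$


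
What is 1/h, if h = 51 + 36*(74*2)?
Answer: 1/5379 ≈ 0.00018591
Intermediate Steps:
h = 5379 (h = 51 + 36*148 = 51 + 5328 = 5379)
1/h = 1/5379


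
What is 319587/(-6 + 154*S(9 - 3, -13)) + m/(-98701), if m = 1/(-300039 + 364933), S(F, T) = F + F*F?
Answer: 170582296221743/3449147800719 ≈ 49.456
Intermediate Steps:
S(F, T) = F + F²
m = 1/64894 ≈ 1.5410e-5
319587/(-6 + 154*S(9 - 3, -13)) + m/(-98701) = 319587/(-6 + 154*((9 - 3)*(1 + (9 - 3)))) + (1/64894)/(-98701) = 319587/(-6 + 154*(6*(1 + 6))) + (1/64894)*(-1/98701) = 319587/(-6 + 154*(6*7)) - 1/6405102694 = 319587/(-6 + 154*42) - 1/6405102694 = 319587/(-6 + 6468) - 1/6405102694 = 319587/6462 - 1/6405102694 = 319587*(1/6462) - 1/6405102694 = 106529/2154 - 1/6405102694 = 170582296221743/3449147800719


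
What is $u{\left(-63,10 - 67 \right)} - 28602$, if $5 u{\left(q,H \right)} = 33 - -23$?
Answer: $- \frac{142954}{5} \approx -28591.0$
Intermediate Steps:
$u{\left(q,H \right)} = \frac{56}{5}$ ($u{\left(q,H \right)} = \frac{33 - -23}{5} = \frac{33 + 23}{5} = \frac{1}{5} \cdot 56 = \frac{56}{5}$)
$u{\left(-63,10 - 67 \right)} - 28602 = \frac{56}{5} - 28602 = - \frac{142954}{5}$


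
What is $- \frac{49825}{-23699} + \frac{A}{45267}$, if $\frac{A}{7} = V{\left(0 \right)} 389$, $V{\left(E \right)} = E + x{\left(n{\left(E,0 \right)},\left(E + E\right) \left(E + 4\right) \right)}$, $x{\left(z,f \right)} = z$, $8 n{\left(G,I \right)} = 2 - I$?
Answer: $\frac{9086245477}{4291130532} \approx 2.1174$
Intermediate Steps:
$n{\left(G,I \right)} = \frac{1}{4} - \frac{I}{8}$ ($n{\left(G,I \right)} = \frac{2 - I}{8} = \frac{1}{4} - \frac{I}{8}$)
$V{\left(E \right)} = \frac{1}{4} + E$ ($V{\left(E \right)} = E + \left(\frac{1}{4} - 0\right) = E + \left(\frac{1}{4} + 0\right) = E + \frac{1}{4} = \frac{1}{4} + E$)
$A = \frac{2723}{4}$ ($A = 7 \left(\frac{1}{4} + 0\right) 389 = 7 \cdot \frac{1}{4} \cdot 389 = 7 \cdot \frac{389}{4} = \frac{2723}{4} \approx 680.75$)
$- \frac{49825}{-23699} + \frac{A}{45267} = - \frac{49825}{-23699} + \frac{2723}{4 \cdot 45267} = \left(-49825\right) \left(- \frac{1}{23699}\right) + \frac{2723}{4} \cdot \frac{1}{45267} = \frac{49825}{23699} + \frac{2723}{181068} = \frac{9086245477}{4291130532}$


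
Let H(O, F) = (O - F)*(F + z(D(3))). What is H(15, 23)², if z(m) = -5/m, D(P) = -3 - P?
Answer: 327184/9 ≈ 36354.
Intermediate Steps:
H(O, F) = (⅚ + F)*(O - F) (H(O, F) = (O - F)*(F - 5/(-3 - 1*3)) = (O - F)*(F - 5/(-3 - 3)) = (O - F)*(F - 5/(-6)) = (O - F)*(F - 5*(-⅙)) = (O - F)*(F + ⅚) = (O - F)*(⅚ + F) = (⅚ + F)*(O - F))
H(15, 23)² = (-1*23² - ⅚*23 + (⅚)*15 + 23*15)² = (-1*529 - 115/6 + 25/2 + 345)² = (-529 - 115/6 + 25/2 + 345)² = (-572/3)² = 327184/9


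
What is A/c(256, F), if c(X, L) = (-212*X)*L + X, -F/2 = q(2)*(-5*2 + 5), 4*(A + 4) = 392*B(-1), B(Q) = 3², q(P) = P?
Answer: -439/542592 ≈ -0.00080908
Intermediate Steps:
B(Q) = 9
A = 878 (A = -4 + (392*9)/4 = -4 + (¼)*3528 = -4 + 882 = 878)
F = 20 (F = -4*(-5*2 + 5) = -4*(-10 + 5) = -4*(-5) = -2*(-10) = 20)
c(X, L) = X - 212*L*X (c(X, L) = -212*L*X + X = X - 212*L*X)
A/c(256, F) = 878/((256*(1 - 212*20))) = 878/((256*(1 - 4240))) = 878/((256*(-4239))) = 878/(-1085184) = 878*(-1/1085184) = -439/542592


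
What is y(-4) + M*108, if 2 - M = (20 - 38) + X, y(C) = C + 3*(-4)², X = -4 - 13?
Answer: 4040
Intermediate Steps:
X = -17
y(C) = 48 + C (y(C) = C + 3*16 = C + 48 = 48 + C)
M = 37 (M = 2 - ((20 - 38) - 17) = 2 - (-18 - 17) = 2 - 1*(-35) = 2 + 35 = 37)
y(-4) + M*108 = (48 - 4) + 37*108 = 44 + 3996 = 4040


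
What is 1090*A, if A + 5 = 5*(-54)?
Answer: -299750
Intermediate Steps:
A = -275 (A = -5 + 5*(-54) = -5 - 270 = -275)
1090*A = 1090*(-275) = -299750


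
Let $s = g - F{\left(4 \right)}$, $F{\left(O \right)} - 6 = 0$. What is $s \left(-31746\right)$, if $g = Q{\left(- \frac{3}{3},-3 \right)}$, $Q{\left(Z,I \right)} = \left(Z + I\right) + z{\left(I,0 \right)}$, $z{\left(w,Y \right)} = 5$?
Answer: $158730$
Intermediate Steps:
$F{\left(O \right)} = 6$ ($F{\left(O \right)} = 6 + 0 = 6$)
$Q{\left(Z,I \right)} = 5 + I + Z$ ($Q{\left(Z,I \right)} = \left(Z + I\right) + 5 = \left(I + Z\right) + 5 = 5 + I + Z$)
$g = 1$ ($g = 5 - 3 - \frac{3}{3} = 5 - 3 - 1 = 1$)
$s = -5$ ($s = 1 - 6 = -5$)
$s \left(-31746\right) = \left(-5\right) \left(-31746\right) = 158730$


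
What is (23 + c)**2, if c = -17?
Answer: 36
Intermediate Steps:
(23 + c)**2 = (23 - 17)**2 = 6**2 = 36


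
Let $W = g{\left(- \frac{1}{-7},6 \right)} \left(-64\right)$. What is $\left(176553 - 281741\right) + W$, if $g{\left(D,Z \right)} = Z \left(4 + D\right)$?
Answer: $- \frac{747452}{7} \approx -1.0678 \cdot 10^{5}$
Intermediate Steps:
$W = - \frac{11136}{7}$ ($W = 6 \left(4 - \frac{1}{-7}\right) \left(-64\right) = 6 \left(4 - - \frac{1}{7}\right) \left(-64\right) = 6 \left(4 + \frac{1}{7}\right) \left(-64\right) = 6 \cdot \frac{29}{7} \left(-64\right) = \frac{174}{7} \left(-64\right) = - \frac{11136}{7} \approx -1590.9$)
$\left(176553 - 281741\right) + W = \left(176553 - 281741\right) - \frac{11136}{7} = -105188 - \frac{11136}{7} = - \frac{747452}{7}$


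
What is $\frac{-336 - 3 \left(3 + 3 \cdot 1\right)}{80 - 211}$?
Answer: $\frac{354}{131} \approx 2.7023$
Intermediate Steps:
$\frac{-336 - 3 \left(3 + 3 \cdot 1\right)}{80 - 211} = \frac{-336 - 3 \left(3 + 3\right)}{-131} = \left(-336 - 18\right) \left(- \frac{1}{131}\right) = \left(-354\right) \left(- \frac{1}{131}\right) = \frac{354}{131}$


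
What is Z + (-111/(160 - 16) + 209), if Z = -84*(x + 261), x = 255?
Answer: -2070517/48 ≈ -43136.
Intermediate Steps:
Z = -43344 (Z = -84*(255 + 261) = -84*516 = -43344)
Z + (-111/(160 - 16) + 209) = -43344 + (-111/(160 - 16) + 209) = -43344 + (-111/144 + 209) = -43344 + (-111*1/144 + 209) = -43344 + (-37/48 + 209) = -43344 + 9995/48 = -2070517/48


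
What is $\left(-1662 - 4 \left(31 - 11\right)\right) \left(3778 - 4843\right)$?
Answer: $1855230$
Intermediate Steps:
$\left(-1662 - 4 \left(31 - 11\right)\right) \left(3778 - 4843\right) = \left(-1662 - 80\right) \left(-1065\right) = \left(-1742\right) \left(-1065\right) = 1855230$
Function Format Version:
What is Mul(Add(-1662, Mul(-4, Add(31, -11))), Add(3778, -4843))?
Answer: 1855230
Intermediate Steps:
Mul(Add(-1662, Mul(-4, Add(31, -11))), Add(3778, -4843)) = Mul(Add(-1662, Mul(-4, 20)), -1065) = Mul(Add(-1662, -80), -1065) = Mul(-1742, -1065) = 1855230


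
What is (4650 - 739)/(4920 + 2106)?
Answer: 3911/7026 ≈ 0.55665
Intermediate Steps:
(4650 - 739)/(4920 + 2106) = 3911/7026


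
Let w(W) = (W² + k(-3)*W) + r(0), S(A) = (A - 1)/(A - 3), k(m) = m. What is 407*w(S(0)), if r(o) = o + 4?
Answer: 11396/9 ≈ 1266.2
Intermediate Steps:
r(o) = 4 + o
S(A) = (-1 + A)/(-3 + A)
w(W) = 4 + W² - 3*W (w(W) = (W² - 3*W) + (4 + 0) = (W² - 3*W) + 4 = 4 + W² - 3*W)
407*w(S(0)) = 407*(4 + ((-1 + 0)/(-3 + 0))² - 3*(-1 + 0)/(-3 + 0)) = 407*(4 + (-1/(-3))² - 3*(-1)/(-3)) = 407*(4 + (-⅓*(-1))² - (-1)*(-1)) = 407*(4 + (⅓)² - 3*⅓) = 407*(4 + ⅑ - 1) = 407*(28/9) = 11396/9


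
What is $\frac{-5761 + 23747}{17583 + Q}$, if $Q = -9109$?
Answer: $\frac{8993}{4237} \approx 2.1225$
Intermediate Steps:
$\frac{-5761 + 23747}{17583 + Q} = \frac{-5761 + 23747}{17583 - 9109} = \frac{17986}{8474} = 17986 \cdot \frac{1}{8474} = \frac{8993}{4237}$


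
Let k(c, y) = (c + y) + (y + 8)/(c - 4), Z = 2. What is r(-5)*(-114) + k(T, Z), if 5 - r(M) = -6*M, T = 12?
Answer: 11461/4 ≈ 2865.3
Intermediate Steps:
r(M) = 5 + 6*M (r(M) = 5 - (-6)*M = 5 + 6*M)
k(c, y) = c + y + (8 + y)/(-4 + c) (k(c, y) = (c + y) + (8 + y)/(-4 + c) = c + y + (8 + y)/(-4 + c))
r(-5)*(-114) + k(T, Z) = (5 + 6*(-5))*(-114) + (8 + 12² - 4*12 - 3*2 + 12*2)/(-4 + 12) = (5 - 30)*(-114) + (8 + 144 - 48 - 6 + 24)/8 = -25*(-114) + (⅛)*122 = 2850 + 61/4 = 11461/4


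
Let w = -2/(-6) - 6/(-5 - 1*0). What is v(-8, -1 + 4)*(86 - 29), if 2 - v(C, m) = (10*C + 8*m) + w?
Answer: 16093/5 ≈ 3218.6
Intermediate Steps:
w = 23/15 (w = -2*(-⅙) - 6/(-5 + 0) = ⅓ - 6/(-5) = ⅓ - 6*(-⅕) = ⅓ + 6/5 = 23/15 ≈ 1.5333)
v(C, m) = 7/15 - 10*C - 8*m (v(C, m) = 2 - ((10*C + 8*m) + 23/15) = 2 - ((8*m + 10*C) + 23/15) = 2 - (23/15 + 8*m + 10*C) = 2 + (-23/15 - 10*C - 8*m) = 7/15 - 10*C - 8*m)
v(-8, -1 + 4)*(86 - 29) = (7/15 - 10*(-8) - 8*(-1 + 4))*(86 - 29) = (7/15 + 80 - 8*3)*57 = (7/15 + 80 - 24)*57 = (847/15)*57 = 16093/5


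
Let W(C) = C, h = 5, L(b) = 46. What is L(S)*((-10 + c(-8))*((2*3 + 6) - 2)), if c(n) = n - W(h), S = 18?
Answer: -10580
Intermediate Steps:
c(n) = -5 + n (c(n) = n - 1*5 = n - 5 = -5 + n)
L(S)*((-10 + c(-8))*((2*3 + 6) - 2)) = 46*((-10 + (-5 - 8))*((2*3 + 6) - 2)) = 46*((-10 - 13)*((6 + 6) - 2)) = 46*(-23*(12 - 2)) = 46*(-23*10) = 46*(-230) = -10580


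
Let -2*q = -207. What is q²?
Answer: 42849/4 ≈ 10712.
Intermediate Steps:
q = 207/2 (q = -½*(-207) = 207/2 ≈ 103.50)
q² = (207/2)² = 42849/4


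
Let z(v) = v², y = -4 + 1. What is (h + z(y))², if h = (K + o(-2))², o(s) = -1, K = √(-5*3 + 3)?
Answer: -44 + 16*I*√3 ≈ -44.0 + 27.713*I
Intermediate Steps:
K = 2*I*√3 (K = √(-15 + 3) = √(-12) = 2*I*√3 ≈ 3.4641*I)
y = -3
h = (-1 + 2*I*√3)² (h = (2*I*√3 - 1)² = (-1 + 2*I*√3)² ≈ -11.0 - 6.9282*I)
(h + z(y))² = ((1 - 2*I*√3)² + (-3)²)² = ((1 - 2*I*√3)² + 9)² = (9 + (1 - 2*I*√3)²)²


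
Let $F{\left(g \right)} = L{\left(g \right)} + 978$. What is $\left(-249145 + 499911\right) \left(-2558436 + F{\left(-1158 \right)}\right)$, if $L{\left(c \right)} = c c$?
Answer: $-305055334404$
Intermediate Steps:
$L{\left(c \right)} = c^{2}$
$F{\left(g \right)} = 978 + g^{2}$ ($F{\left(g \right)} = g^{2} + 978 = 978 + g^{2}$)
$\left(-249145 + 499911\right) \left(-2558436 + F{\left(-1158 \right)}\right) = \left(-249145 + 499911\right) \left(-2558436 + \left(978 + \left(-1158\right)^{2}\right)\right) = 250766 \left(-2558436 + \left(978 + 1340964\right)\right) = 250766 \left(-2558436 + 1341942\right) = 250766 \left(-1216494\right) = -305055334404$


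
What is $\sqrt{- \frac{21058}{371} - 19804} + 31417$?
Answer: $31417 + \frac{i \sqrt{2733654882}}{371} \approx 31417.0 + 140.93 i$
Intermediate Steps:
$\sqrt{- \frac{21058}{371} - 19804} + 31417 = \sqrt{- \frac{7368342}{371}} + 31417 = \frac{i \sqrt{2733654882}}{371} + 31417 = 31417 + \frac{i \sqrt{2733654882}}{371}$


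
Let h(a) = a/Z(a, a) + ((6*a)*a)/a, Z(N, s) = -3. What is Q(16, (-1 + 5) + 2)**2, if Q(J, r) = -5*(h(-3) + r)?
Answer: 3025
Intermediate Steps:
h(a) = 17*a/3 (h(a) = a/(-3) + ((6*a)*a)/a = a*(-1/3) + (6*a**2)/a = -a/3 + 6*a = 17*a/3)
Q(J, r) = 85 - 5*r (Q(J, r) = -5*((17/3)*(-3) + r) = -5*(-17 + r) = 85 - 5*r)
Q(16, (-1 + 5) + 2)**2 = (85 - 5*((-1 + 5) + 2))**2 = (85 - 5*(4 + 2))**2 = (85 - 5*6)**2 = (85 - 30)**2 = 55**2 = 3025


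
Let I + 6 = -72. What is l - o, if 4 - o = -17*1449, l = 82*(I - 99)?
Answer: -39151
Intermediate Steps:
I = -78 (I = -6 - 72 = -78)
l = -14514 (l = 82*(-78 - 99) = 82*(-177) = -14514)
o = 24637 (o = 4 - (-17)*1449 = 4 - 1*(-24633) = 4 + 24633 = 24637)
l - o = -14514 - 1*24637 = -14514 - 24637 = -39151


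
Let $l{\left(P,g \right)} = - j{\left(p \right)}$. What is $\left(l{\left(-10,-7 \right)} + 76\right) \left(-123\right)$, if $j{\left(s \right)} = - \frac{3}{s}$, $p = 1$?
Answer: $-9717$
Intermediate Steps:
$l{\left(P,g \right)} = 3$ ($l{\left(P,g \right)} = - \frac{-3}{1} = - \left(-3\right) 1 = \left(-1\right) \left(-3\right) = 3$)
$\left(l{\left(-10,-7 \right)} + 76\right) \left(-123\right) = \left(3 + 76\right) \left(-123\right) = 79 \left(-123\right) = -9717$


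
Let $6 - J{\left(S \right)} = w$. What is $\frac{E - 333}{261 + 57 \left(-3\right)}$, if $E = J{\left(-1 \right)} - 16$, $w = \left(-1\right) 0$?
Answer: $- \frac{343}{90} \approx -3.8111$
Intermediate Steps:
$w = 0$
$J{\left(S \right)} = 6$ ($J{\left(S \right)} = 6 - 0 = 6 + 0 = 6$)
$E = -10$ ($E = 6 - 16 = -10$)
$\frac{E - 333}{261 + 57 \left(-3\right)} = \frac{-10 - 333}{261 + 57 \left(-3\right)} = - \frac{343}{261 - 171} = - \frac{343}{90}$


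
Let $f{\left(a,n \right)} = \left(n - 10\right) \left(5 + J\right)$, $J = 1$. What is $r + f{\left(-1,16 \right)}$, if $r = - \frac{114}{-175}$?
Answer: $\frac{6414}{175} \approx 36.651$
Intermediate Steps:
$f{\left(a,n \right)} = -60 + 6 n$ ($f{\left(a,n \right)} = \left(n - 10\right) \left(5 + 1\right) = \left(-10 + n\right) 6 = -60 + 6 n$)
$r = \frac{114}{175}$ ($r = \left(-114\right) \left(- \frac{1}{175}\right) = \frac{114}{175} \approx 0.65143$)
$r + f{\left(-1,16 \right)} = \frac{114}{175} + \left(-60 + 6 \cdot 16\right) = \frac{114}{175} + \left(-60 + 96\right) = \frac{114}{175} + 36 = \frac{6414}{175}$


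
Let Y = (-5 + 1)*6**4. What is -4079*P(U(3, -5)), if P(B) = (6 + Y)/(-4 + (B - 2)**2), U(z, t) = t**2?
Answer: 7040354/175 ≈ 40231.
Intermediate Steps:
Y = -5184 (Y = -4*1296 = -5184)
P(B) = -5178/(-4 + (-2 + B)**2) (P(B) = (6 - 5184)/(-4 + (B - 2)**2) = -5178/(-4 + (-2 + B)**2))
-4079*P(U(3, -5)) = -(-21121062)/(((-5)**2)*(-4 + (-5)**2)) = -(-21121062)/(25*(-4 + 25)) = -(-21121062)/(25*21) = -4079*(-1726/175) = 7040354/175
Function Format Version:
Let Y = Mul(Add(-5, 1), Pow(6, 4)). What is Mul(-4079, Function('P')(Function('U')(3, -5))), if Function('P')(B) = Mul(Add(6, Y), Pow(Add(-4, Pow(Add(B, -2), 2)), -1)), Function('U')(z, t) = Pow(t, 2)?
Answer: Rational(7040354, 175) ≈ 40231.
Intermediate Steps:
Y = -5184 (Y = Mul(-4, 1296) = -5184)
Function('P')(B) = Mul(-5178, Pow(Add(-4, Pow(Add(-2, B), 2)), -1)) (Function('P')(B) = Mul(Add(6, -5184), Pow(Add(-4, Pow(Add(B, -2), 2)), -1)) = Mul(-5178, Pow(Add(-4, Pow(Add(-2, B), 2)), -1)))
Mul(-4079, Function('P')(Function('U')(3, -5))) = Mul(-4079, Mul(-5178, Pow(Pow(-5, 2), -1), Pow(Add(-4, Pow(-5, 2)), -1))) = Mul(-4079, Mul(-5178, Pow(25, -1), Pow(Add(-4, 25), -1))) = Mul(-4079, Mul(-5178, Rational(1, 25), Pow(21, -1))) = Mul(-4079, Mul(-5178, Rational(1, 25), Rational(1, 21))) = Mul(-4079, Rational(-1726, 175)) = Rational(7040354, 175)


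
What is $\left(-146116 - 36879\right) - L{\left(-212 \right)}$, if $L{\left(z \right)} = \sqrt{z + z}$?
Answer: $-182995 - 2 i \sqrt{106} \approx -1.83 \cdot 10^{5} - 20.591 i$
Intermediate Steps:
$L{\left(z \right)} = \sqrt{2} \sqrt{z}$ ($L{\left(z \right)} = \sqrt{2 z} = \sqrt{2} \sqrt{z}$)
$\left(-146116 - 36879\right) - L{\left(-212 \right)} = \left(-146116 - 36879\right) - \sqrt{2} \sqrt{-212} = \left(-146116 - 36879\right) - \sqrt{2} \cdot 2 i \sqrt{53} = -182995 - 2 i \sqrt{106}$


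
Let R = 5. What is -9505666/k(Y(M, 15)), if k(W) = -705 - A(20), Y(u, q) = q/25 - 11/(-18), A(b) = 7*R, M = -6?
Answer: 4752833/370 ≈ 12846.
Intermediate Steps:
A(b) = 35 (A(b) = 7*5 = 35)
Y(u, q) = 11/18 + q/25 (Y(u, q) = q*(1/25) - 11*(-1/18) = q/25 + 11/18 = 11/18 + q/25)
k(W) = -740 (k(W) = -705 - 1*35 = -705 - 35 = -740)
-9505666/k(Y(M, 15)) = -9505666/(-740) = -9505666*(-1/740) = 4752833/370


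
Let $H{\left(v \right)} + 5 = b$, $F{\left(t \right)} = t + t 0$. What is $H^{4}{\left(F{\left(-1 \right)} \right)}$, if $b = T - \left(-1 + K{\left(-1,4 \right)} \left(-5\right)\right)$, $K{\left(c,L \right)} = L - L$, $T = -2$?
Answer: $1296$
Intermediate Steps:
$F{\left(t \right)} = t$ ($F{\left(t \right)} = t + 0 = t$)
$K{\left(c,L \right)} = 0$
$b = -1$ ($b = -2 - \left(-1 + 0 \left(-5\right)\right) = -2 - \left(-1 + 0\right) = -2 - -1 = -2 + 1 = -1$)
$H{\left(v \right)} = -6$ ($H{\left(v \right)} = -5 - 1 = -6$)
$H^{4}{\left(F{\left(-1 \right)} \right)} = \left(-6\right)^{4} = 1296$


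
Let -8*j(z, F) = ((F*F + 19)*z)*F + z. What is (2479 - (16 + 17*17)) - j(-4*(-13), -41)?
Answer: -901739/2 ≈ -4.5087e+5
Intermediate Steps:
j(z, F) = -z/8 - F*z*(19 + F²)/8 (j(z, F) = -(((F*F + 19)*z)*F + z)/8 = -(((F² + 19)*z)*F + z)/8 = -(((19 + F²)*z)*F + z)/8 = -((z*(19 + F²))*F + z)/8 = -(F*z*(19 + F²) + z)/8 = -(z + F*z*(19 + F²))/8 = -z/8 - F*z*(19 + F²)/8)
(2479 - (16 + 17*17)) - j(-4*(-13), -41) = (2479 - (16 + 17*17)) - (-1)*(-4*(-13))*(1 + (-41)³ + 19*(-41))/8 = (2479 - (16 + 289)) - (-1)*52*(1 - 68921 - 779)/8 = (2479 - 1*305) - (-1)*52*(-69699)/8 = (2479 - 305) - 1*906087/2 = 2174 - 906087/2 = -901739/2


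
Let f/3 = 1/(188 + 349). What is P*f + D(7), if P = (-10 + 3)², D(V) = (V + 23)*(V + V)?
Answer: 75229/179 ≈ 420.27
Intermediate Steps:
D(V) = 2*V*(23 + V) (D(V) = (23 + V)*(2*V) = 2*V*(23 + V))
f = 1/179 (f = 3/(188 + 349) = 3/537 = 3*(1/537) = 1/179 ≈ 0.0055866)
P = 49 (P = (-7)² = 49)
P*f + D(7) = 49*(1/179) + 2*7*(23 + 7) = 49/179 + 2*7*30 = 49/179 + 420 = 75229/179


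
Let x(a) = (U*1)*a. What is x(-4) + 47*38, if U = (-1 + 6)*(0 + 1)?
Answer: 1766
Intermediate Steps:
U = 5 (U = 5*1 = 5)
x(a) = 5*a (x(a) = (5*1)*a = 5*a)
x(-4) + 47*38 = 5*(-4) + 47*38 = -20 + 1786 = 1766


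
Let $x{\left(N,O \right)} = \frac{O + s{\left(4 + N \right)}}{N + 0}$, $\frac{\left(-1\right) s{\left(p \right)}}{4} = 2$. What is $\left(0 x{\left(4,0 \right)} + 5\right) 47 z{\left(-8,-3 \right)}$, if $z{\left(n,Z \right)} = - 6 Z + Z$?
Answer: $3525$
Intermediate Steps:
$s{\left(p \right)} = -8$ ($s{\left(p \right)} = \left(-4\right) 2 = -8$)
$x{\left(N,O \right)} = \frac{-8 + O}{N}$ ($x{\left(N,O \right)} = \frac{O - 8}{N + 0} = \frac{-8 + O}{N}$)
$z{\left(n,Z \right)} = - 5 Z$
$\left(0 x{\left(4,0 \right)} + 5\right) 47 z{\left(-8,-3 \right)} = \left(0 \frac{-8 + 0}{4} + 5\right) 47 \left(\left(-5\right) \left(-3\right)\right) = \left(0 \cdot \frac{1}{4} \left(-8\right) + 5\right) 47 \cdot 15 = \left(0 \left(-2\right) + 5\right) 47 \cdot 15 = \left(0 + 5\right) 47 \cdot 15 = 5 \cdot 47 \cdot 15 = 235 \cdot 15 = 3525$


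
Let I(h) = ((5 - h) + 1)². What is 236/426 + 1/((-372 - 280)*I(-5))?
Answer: 9309043/16803996 ≈ 0.55398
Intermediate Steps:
I(h) = (6 - h)²
236/426 + 1/((-372 - 280)*I(-5)) = 236/426 + 1/((-372 - 280)*((-6 - 5)²)) = 236*(1/426) + 1/((-652)*((-11)²)) = 118/213 - 1/652/121 = 118/213 - 1/652*1/121 = 118/213 - 1/78892 = 9309043/16803996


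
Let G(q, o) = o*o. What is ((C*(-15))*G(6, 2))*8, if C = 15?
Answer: -7200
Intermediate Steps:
G(q, o) = o**2
((C*(-15))*G(6, 2))*8 = ((15*(-15))*2**2)*8 = -225*4*8 = -900*8 = -7200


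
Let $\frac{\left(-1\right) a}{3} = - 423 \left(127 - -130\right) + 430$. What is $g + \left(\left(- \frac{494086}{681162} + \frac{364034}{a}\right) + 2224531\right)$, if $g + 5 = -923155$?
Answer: $\frac{47992561573603666}{36878451261} \approx 1.3014 \cdot 10^{6}$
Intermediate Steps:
$g = -923160$ ($g = -5 - 923155 = -923160$)
$a = 324843$ ($a = - 3 \left(- 423 \left(127 - -130\right) + 430\right) = - 3 \left(- 423 \left(127 + 130\right) + 430\right) = - 3 \left(\left(-423\right) 257 + 430\right) = - 3 \left(-108711 + 430\right) = \left(-3\right) \left(-108281\right) = 324843$)
$g + \left(\left(- \frac{494086}{681162} + \frac{364034}{a}\right) + 2224531\right) = -923160 + \left(\left(- \frac{494086}{681162} + \frac{364034}{324843}\right) + 2224531\right) = -923160 + \left(\left(\left(-494086\right) \frac{1}{681162} + 364034 \cdot \frac{1}{324843}\right) + 2224531\right) = -923160 + \left(\left(- \frac{247043}{340581} + \frac{364034}{324843}\right) + 2224531\right) = -923160 + \left(\frac{14577624835}{36878451261} + 2224531\right) = -923160 + \frac{82037272639708426}{36878451261} = \frac{47992561573603666}{36878451261}$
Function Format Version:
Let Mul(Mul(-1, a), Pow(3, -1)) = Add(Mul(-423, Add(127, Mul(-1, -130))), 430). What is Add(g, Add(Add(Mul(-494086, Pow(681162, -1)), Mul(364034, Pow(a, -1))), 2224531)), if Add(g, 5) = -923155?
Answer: Rational(47992561573603666, 36878451261) ≈ 1.3014e+6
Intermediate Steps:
g = -923160 (g = Add(-5, -923155) = -923160)
a = 324843 (a = Mul(-3, Add(Mul(-423, Add(127, Mul(-1, -130))), 430)) = Mul(-3, Add(Mul(-423, Add(127, 130)), 430)) = Mul(-3, Add(Mul(-423, 257), 430)) = Mul(-3, Add(-108711, 430)) = Mul(-3, -108281) = 324843)
Add(g, Add(Add(Mul(-494086, Pow(681162, -1)), Mul(364034, Pow(a, -1))), 2224531)) = Add(-923160, Add(Add(Mul(-494086, Pow(681162, -1)), Mul(364034, Pow(324843, -1))), 2224531)) = Add(-923160, Add(Add(Mul(-494086, Rational(1, 681162)), Mul(364034, Rational(1, 324843))), 2224531)) = Add(-923160, Add(Add(Rational(-247043, 340581), Rational(364034, 324843)), 2224531)) = Add(-923160, Add(Rational(14577624835, 36878451261), 2224531)) = Add(-923160, Rational(82037272639708426, 36878451261)) = Rational(47992561573603666, 36878451261)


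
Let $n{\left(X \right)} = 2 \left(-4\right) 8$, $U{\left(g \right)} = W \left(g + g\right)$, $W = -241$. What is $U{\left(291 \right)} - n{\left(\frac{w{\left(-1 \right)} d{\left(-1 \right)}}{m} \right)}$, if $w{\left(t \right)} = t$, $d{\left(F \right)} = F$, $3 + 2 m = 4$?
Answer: $-140198$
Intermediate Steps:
$m = \frac{1}{2}$ ($m = - \frac{3}{2} + \frac{1}{2} \cdot 4 = - \frac{3}{2} + 2 = \frac{1}{2} \approx 0.5$)
$U{\left(g \right)} = - 482 g$ ($U{\left(g \right)} = - 241 \left(g + g\right) = - 241 \cdot 2 g = - 482 g$)
$n{\left(X \right)} = -64$ ($n{\left(X \right)} = \left(-8\right) 8 = -64$)
$U{\left(291 \right)} - n{\left(\frac{w{\left(-1 \right)} d{\left(-1 \right)}}{m} \right)} = \left(-482\right) 291 - -64 = -140262 + 64 = -140198$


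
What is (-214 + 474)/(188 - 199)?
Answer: -260/11 ≈ -23.636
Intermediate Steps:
(-214 + 474)/(188 - 199) = 260/(-11) = 260*(-1/11) = -260/11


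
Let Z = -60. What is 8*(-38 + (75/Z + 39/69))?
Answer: -7118/23 ≈ -309.48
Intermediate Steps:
8*(-38 + (75/Z + 39/69)) = 8*(-38 + (75/(-60) + 39/69)) = 8*(-38 + (75*(-1/60) + 39*(1/69))) = 8*(-38 + (-5/4 + 13/23)) = 8*(-38 - 63/92) = 8*(-3559/92) = -7118/23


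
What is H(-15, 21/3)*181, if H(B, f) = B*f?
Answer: -19005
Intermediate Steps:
H(-15, 21/3)*181 = -315/3*181 = -15*7*181 = -105*181 = -19005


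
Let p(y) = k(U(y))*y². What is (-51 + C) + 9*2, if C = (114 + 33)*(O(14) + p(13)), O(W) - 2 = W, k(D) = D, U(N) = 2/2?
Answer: 27162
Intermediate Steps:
U(N) = 1 (U(N) = 2*(½) = 1)
O(W) = 2 + W
p(y) = y² (p(y) = 1*y² = y²)
C = 27195 (C = (114 + 33)*((2 + 14) + 13²) = 147*(16 + 169) = 147*185 = 27195)
(-51 + C) + 9*2 = (-51 + 27195) + 9*2 = 27144 + 18 = 27162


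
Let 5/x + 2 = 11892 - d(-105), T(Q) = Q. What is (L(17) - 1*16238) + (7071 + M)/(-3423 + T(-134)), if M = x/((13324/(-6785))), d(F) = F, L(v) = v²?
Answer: -1813578351684479/113696929732 ≈ -15951.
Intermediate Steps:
x = 1/2399 (x = 5/(-2 + (11892 - 1*(-105))) = 5/(-2 + (11892 + 105)) = 5/(-2 + 11997) = 5/11995 = 5*(1/11995) = 1/2399 ≈ 0.00041684)
M = -6785/31964276 (M = 1/(2399*((13324/(-6785)))) = 1/(2399*((13324*(-1/6785)))) = 1/(2399*(-13324/6785)) = (1/2399)*(-6785/13324) = -6785/31964276 ≈ -0.00021227)
(L(17) - 1*16238) + (7071 + M)/(-3423 + T(-134)) = (17² - 1*16238) + (7071 - 6785/31964276)/(-3423 - 134) = (289 - 16238) + (226019388811/31964276)/(-3557) = -15949 + (226019388811/31964276)*(-1/3557) = -15949 - 226019388811/113696929732 = -1813578351684479/113696929732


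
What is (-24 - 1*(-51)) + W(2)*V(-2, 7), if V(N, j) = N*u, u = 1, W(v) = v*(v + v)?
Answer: 11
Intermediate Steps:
W(v) = 2*v² (W(v) = v*(2*v) = 2*v²)
V(N, j) = N (V(N, j) = N*1 = N)
(-24 - 1*(-51)) + W(2)*V(-2, 7) = (-24 - 1*(-51)) + (2*2²)*(-2) = (-24 + 51) + (2*4)*(-2) = 27 + 8*(-2) = 27 - 16 = 11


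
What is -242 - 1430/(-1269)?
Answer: -305668/1269 ≈ -240.87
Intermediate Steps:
-242 - 1430/(-1269) = -242 - 1430*(-1)/1269 = -242 - 1*(-1430/1269) = -242 + 1430/1269 = -305668/1269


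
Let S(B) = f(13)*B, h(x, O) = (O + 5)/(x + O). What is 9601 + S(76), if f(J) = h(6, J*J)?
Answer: 1693399/175 ≈ 9676.6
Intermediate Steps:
h(x, O) = (5 + O)/(O + x)
f(J) = (5 + J²)/(6 + J²) (f(J) = (5 + J*J)/(J*J + 6) = (5 + J²)/(J² + 6) = (5 + J²)/(6 + J²))
S(B) = 174*B/175 (S(B) = ((5 + 13²)/(6 + 13²))*B = ((5 + 169)/(6 + 169))*B = (174/175)*B = ((1/175)*174)*B = 174*B/175)
9601 + S(76) = 9601 + (174/175)*76 = 9601 + 13224/175 = 1693399/175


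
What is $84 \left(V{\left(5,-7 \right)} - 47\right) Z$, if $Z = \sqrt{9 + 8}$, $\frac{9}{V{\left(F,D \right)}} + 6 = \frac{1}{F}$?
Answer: $- \frac{118272 \sqrt{17}}{29} \approx -16815.0$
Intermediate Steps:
$V{\left(F,D \right)} = \frac{9}{-6 + \frac{1}{F}}$
$Z = \sqrt{17} \approx 4.1231$
$84 \left(V{\left(5,-7 \right)} - 47\right) Z = 84 \left(\left(-9\right) 5 \frac{1}{-1 + 6 \cdot 5} - 47\right) \sqrt{17} = 84 \left(\left(-9\right) 5 \frac{1}{-1 + 30} - 47\right) \sqrt{17} = 84 \left(\left(-9\right) 5 \cdot \frac{1}{29} - 47\right) \sqrt{17} = 84 \left(- \frac{45}{29} - 47\right) \sqrt{17} = 84 \left(- \frac{1408}{29}\right) \sqrt{17} = - \frac{118272 \sqrt{17}}{29}$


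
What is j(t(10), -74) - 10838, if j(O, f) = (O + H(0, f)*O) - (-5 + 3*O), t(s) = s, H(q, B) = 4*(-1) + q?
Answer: -10893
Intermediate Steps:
H(q, B) = -4 + q
j(O, f) = 5 - 6*O (j(O, f) = (O + (-4 + 0)*O) - (-5 + 3*O) = (O - 4*O) + (5 - 3*O) = -3*O + (5 - 3*O) = 5 - 6*O)
j(t(10), -74) - 10838 = (5 - 6*10) - 10838 = (5 - 60) - 10838 = -55 - 10838 = -10893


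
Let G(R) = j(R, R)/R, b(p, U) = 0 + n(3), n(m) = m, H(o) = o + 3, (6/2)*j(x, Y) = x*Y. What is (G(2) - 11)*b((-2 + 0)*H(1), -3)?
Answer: -31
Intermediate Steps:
j(x, Y) = Y*x/3 (j(x, Y) = (x*Y)/3 = (Y*x)/3 = Y*x/3)
H(o) = 3 + o
b(p, U) = 3 (b(p, U) = 0 + 3 = 3)
G(R) = R/3 (G(R) = (R*R/3)/R = (R**2/3)/R = R/3)
(G(2) - 11)*b((-2 + 0)*H(1), -3) = ((1/3)*2 - 11)*3 = (2/3 - 11)*3 = -31/3*3 = -31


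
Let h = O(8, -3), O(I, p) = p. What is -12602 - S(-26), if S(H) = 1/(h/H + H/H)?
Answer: -365484/29 ≈ -12603.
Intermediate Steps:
h = -3
S(H) = 1/(1 - 3/H) (S(H) = 1/(-3/H + H/H) = 1/(-3/H + 1) = 1/(1 - 3/H))
-12602 - S(-26) = -12602 - (-26)/(-3 - 26) = -12602 - (-26)/(-29) = -12602 - (-26)*(-1)/29 = -12602 - 1*26/29 = -12602 - 26/29 = -365484/29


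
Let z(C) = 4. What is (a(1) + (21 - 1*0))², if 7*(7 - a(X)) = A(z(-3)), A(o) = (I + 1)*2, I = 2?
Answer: 36100/49 ≈ 736.73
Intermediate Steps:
A(o) = 6 (A(o) = (2 + 1)*2 = 3*2 = 6)
a(X) = 43/7 (a(X) = 7 - ⅐*6 = 7 - 6/7 = 43/7)
(a(1) + (21 - 1*0))² = (43/7 + (21 - 1*0))² = (43/7 + (21 + 0))² = (43/7 + 21)² = (190/7)² = 36100/49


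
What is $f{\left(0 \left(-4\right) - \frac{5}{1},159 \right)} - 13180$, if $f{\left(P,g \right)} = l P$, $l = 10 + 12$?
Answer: $-13290$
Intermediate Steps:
$l = 22$
$f{\left(P,g \right)} = 22 P$
$f{\left(0 \left(-4\right) - \frac{5}{1},159 \right)} - 13180 = 22 \left(0 \left(-4\right) - \frac{5}{1}\right) - 13180 = 22 \left(0 - 5\right) - 13180 = 22 \left(-5\right) - 13180 = -110 - 13180 = -13290$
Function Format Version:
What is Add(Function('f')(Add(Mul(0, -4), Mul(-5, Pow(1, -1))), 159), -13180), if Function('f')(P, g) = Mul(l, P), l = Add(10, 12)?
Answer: -13290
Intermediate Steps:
l = 22
Function('f')(P, g) = Mul(22, P)
Add(Function('f')(Add(Mul(0, -4), Mul(-5, Pow(1, -1))), 159), -13180) = Add(Mul(22, Add(Mul(0, -4), Mul(-5, Pow(1, -1)))), -13180) = Add(Mul(22, Add(0, Mul(-5, 1))), -13180) = Add(Mul(22, Add(0, -5)), -13180) = Add(Mul(22, -5), -13180) = Add(-110, -13180) = -13290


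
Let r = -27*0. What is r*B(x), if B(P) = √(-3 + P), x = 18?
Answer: 0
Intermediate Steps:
r = 0
r*B(x) = 0*√(-3 + 18) = 0*√15 = 0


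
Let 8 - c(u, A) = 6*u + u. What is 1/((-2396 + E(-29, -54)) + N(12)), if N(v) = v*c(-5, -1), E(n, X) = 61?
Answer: -1/1819 ≈ -0.00054975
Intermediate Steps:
c(u, A) = 8 - 7*u (c(u, A) = 8 - (6*u + u) = 8 - 7*u)
N(v) = 43*v (N(v) = v*(8 - 7*(-5)) = v*(8 + 35) = v*43 = 43*v)
1/((-2396 + E(-29, -54)) + N(12)) = 1/((-2396 + 61) + 43*12) = 1/(-2335 + 516) = 1/(-1819) = -1/1819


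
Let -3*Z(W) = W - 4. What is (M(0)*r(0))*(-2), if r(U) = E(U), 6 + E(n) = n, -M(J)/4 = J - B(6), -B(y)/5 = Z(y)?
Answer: 160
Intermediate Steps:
Z(W) = 4/3 - W/3 (Z(W) = -(W - 4)/3 = -(-4 + W)/3 = 4/3 - W/3)
B(y) = -20/3 + 5*y/3 (B(y) = -5*(4/3 - y/3) = -20/3 + 5*y/3)
M(J) = 40/3 - 4*J (M(J) = -4*(J - (-20/3 + (5/3)*6)) = -4*(J - (-20/3 + 10)) = -4*(J - 1*10/3) = -4*(J - 10/3) = -4*(-10/3 + J) = 40/3 - 4*J)
E(n) = -6 + n
r(U) = -6 + U
(M(0)*r(0))*(-2) = ((40/3 - 4*0)*(-6 + 0))*(-2) = ((40/3 + 0)*(-6))*(-2) = ((40/3)*(-6))*(-2) = -80*(-2) = 160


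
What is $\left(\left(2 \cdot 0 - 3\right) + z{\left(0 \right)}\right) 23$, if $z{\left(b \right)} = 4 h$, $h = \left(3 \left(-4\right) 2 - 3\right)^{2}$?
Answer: $66999$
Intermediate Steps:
$h = 729$ ($h = \left(\left(-12\right) 2 - 3\right)^{2} = \left(-24 - 3\right)^{2} = \left(-27\right)^{2} = 729$)
$z{\left(b \right)} = 2916$ ($z{\left(b \right)} = 4 \cdot 729 = 2916$)
$\left(\left(2 \cdot 0 - 3\right) + z{\left(0 \right)}\right) 23 = \left(\left(2 \cdot 0 - 3\right) + 2916\right) 23 = \left(\left(0 - 3\right) + 2916\right) 23 = \left(-3 + 2916\right) 23 = 2913 \cdot 23 = 66999$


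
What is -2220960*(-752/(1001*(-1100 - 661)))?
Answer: -79531520/83941 ≈ -947.47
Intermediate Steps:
-2220960*(-752/(1001*(-1100 - 661))) = -2220960/((1001*(-1/752))*(-1761)) = -2220960/((-1001/752*(-1761))) = -2220960/1762761/752 = -2220960*752/1762761 = -79531520/83941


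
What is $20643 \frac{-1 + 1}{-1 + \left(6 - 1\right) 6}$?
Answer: $0$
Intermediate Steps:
$20643 \frac{-1 + 1}{-1 + \left(6 - 1\right) 6} = 20643 \frac{0}{-1 + 5 \cdot 6} = 20643 \frac{0}{-1 + 30} = 20643 \cdot \frac{0}{29} = 20643 \cdot 0 \cdot \frac{1}{29} = 20643 \cdot 0 = 0$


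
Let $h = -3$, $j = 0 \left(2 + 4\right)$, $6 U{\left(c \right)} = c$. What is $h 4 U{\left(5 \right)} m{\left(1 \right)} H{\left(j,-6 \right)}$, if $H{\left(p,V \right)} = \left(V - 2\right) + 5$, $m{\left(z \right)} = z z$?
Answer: $30$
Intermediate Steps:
$U{\left(c \right)} = \frac{c}{6}$
$j = 0$ ($j = 0 \cdot 6 = 0$)
$m{\left(z \right)} = z^{2}$
$H{\left(p,V \right)} = 3 + V$ ($H{\left(p,V \right)} = \left(-2 + V\right) + 5 = 3 + V$)
$h 4 U{\left(5 \right)} m{\left(1 \right)} H{\left(j,-6 \right)} = \left(-3\right) 4 \cdot \frac{1}{6} \cdot 5 \cdot 1^{2} \left(3 - 6\right) = \left(-12\right) \frac{5}{6} \cdot 1 \left(-3\right) = \left(-10\right) 1 \left(-3\right) = \left(-10\right) \left(-3\right) = 30$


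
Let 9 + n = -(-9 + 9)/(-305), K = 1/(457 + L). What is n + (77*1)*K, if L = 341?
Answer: -1015/114 ≈ -8.9035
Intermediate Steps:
K = 1/798 (K = 1/(457 + 341) = 1/798 ≈ 0.0012531)
n = -9 (n = -9 - (-9 + 9)/(-305) = -9 - 1*0*(-1/305) = -9 + 0*(-1/305) = -9 + 0 = -9)
n + (77*1)*K = -9 + (77*1)*(1/798) = -9 + 77*(1/798) = -9 + 11/114 = -1015/114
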